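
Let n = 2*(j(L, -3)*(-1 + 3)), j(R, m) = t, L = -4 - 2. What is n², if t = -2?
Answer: 64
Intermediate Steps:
L = -6
j(R, m) = -2
n = -8 (n = 2*(-2*(-1 + 3)) = 2*(-2*2) = 2*(-4) = -8)
n² = (-8)² = 64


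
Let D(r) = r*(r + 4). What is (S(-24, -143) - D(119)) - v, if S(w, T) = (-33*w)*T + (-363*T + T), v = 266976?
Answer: -343103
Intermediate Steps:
D(r) = r*(4 + r)
S(w, T) = -362*T - 33*T*w (S(w, T) = -33*T*w - 362*T = -362*T - 33*T*w)
(S(-24, -143) - D(119)) - v = (-1*(-143)*(362 + 33*(-24)) - 119*(4 + 119)) - 1*266976 = (-1*(-143)*(362 - 792) - 119*123) - 266976 = (-1*(-143)*(-430) - 1*14637) - 266976 = (-61490 - 14637) - 266976 = -76127 - 266976 = -343103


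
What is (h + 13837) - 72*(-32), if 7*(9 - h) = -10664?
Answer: 123714/7 ≈ 17673.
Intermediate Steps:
h = 10727/7 (h = 9 - ⅐*(-10664) = 9 + 10664/7 = 10727/7 ≈ 1532.4)
(h + 13837) - 72*(-32) = (10727/7 + 13837) - 72*(-32) = 107586/7 + 2304 = 123714/7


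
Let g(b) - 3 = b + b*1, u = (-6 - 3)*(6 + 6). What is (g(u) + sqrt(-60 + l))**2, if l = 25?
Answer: (213 - I*sqrt(35))**2 ≈ 45334.0 - 2520.3*I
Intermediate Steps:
u = -108 (u = -9*12 = -108)
g(b) = 3 + 2*b (g(b) = 3 + (b + b*1) = 3 + (b + b) = 3 + 2*b)
(g(u) + sqrt(-60 + l))**2 = ((3 + 2*(-108)) + sqrt(-60 + 25))**2 = ((3 - 216) + sqrt(-35))**2 = (-213 + I*sqrt(35))**2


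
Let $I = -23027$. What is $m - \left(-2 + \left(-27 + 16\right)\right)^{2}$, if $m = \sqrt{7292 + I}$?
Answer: $-169 + i \sqrt{15735} \approx -169.0 + 125.44 i$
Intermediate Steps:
$m = i \sqrt{15735}$ ($m = \sqrt{7292 - 23027} = \sqrt{-15735} = i \sqrt{15735} \approx 125.44 i$)
$m - \left(-2 + \left(-27 + 16\right)\right)^{2} = i \sqrt{15735} - \left(-2 + \left(-27 + 16\right)\right)^{2} = i \sqrt{15735} - \left(-2 - 11\right)^{2} = i \sqrt{15735} - \left(-13\right)^{2} = i \sqrt{15735} - 169 = -169 + i \sqrt{15735}$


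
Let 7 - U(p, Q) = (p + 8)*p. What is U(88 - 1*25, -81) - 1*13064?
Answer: -17530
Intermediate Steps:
U(p, Q) = 7 - p*(8 + p) (U(p, Q) = 7 - (p + 8)*p = 7 - (8 + p)*p = 7 - p*(8 + p))
U(88 - 1*25, -81) - 1*13064 = (7 - (88 - 1*25)**2 - 8*(88 - 1*25)) - 1*13064 = (7 - (88 - 25)**2 - 8*(88 - 25)) - 13064 = (7 - 1*63**2 - 8*63) - 13064 = (7 - 1*3969 - 504) - 13064 = (7 - 3969 - 504) - 13064 = -4466 - 13064 = -17530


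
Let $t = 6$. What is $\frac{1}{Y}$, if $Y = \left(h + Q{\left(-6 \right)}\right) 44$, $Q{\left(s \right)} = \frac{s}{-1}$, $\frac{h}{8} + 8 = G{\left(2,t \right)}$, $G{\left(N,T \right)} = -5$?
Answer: $- \frac{1}{4312} \approx -0.00023191$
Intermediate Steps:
$h = -104$ ($h = -64 + 8 \left(-5\right) = -64 - 40 = -104$)
$Q{\left(s \right)} = - s$ ($Q{\left(s \right)} = s \left(-1\right) = - s$)
$Y = -4312$ ($Y = \left(-104 - -6\right) 44 = \left(-104 + 6\right) 44 = \left(-98\right) 44 = -4312$)
$\frac{1}{Y} = \frac{1}{-4312} = - \frac{1}{4312}$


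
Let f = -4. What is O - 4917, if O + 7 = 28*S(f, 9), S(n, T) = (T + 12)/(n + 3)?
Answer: -5512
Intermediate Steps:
S(n, T) = (12 + T)/(3 + n)
O = -595 (O = -7 + 28*((12 + 9)/(3 - 4)) = -7 + 28*(21/(-1)) = -7 + 28*(-1*21) = -7 + 28*(-21) = -7 - 588 = -595)
O - 4917 = -595 - 4917 = -5512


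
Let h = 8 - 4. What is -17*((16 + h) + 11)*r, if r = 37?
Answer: -19499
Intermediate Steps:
h = 4
-17*((16 + h) + 11)*r = -17*((16 + 4) + 11)*37 = -17*(20 + 11)*37 = -527*37 = -17*1147 = -19499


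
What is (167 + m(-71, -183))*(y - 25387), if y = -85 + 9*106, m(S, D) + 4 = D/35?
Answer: -135388396/35 ≈ -3.8682e+6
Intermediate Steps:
m(S, D) = -4 + D/35
y = 869 (y = -85 + 954 = 869)
(167 + m(-71, -183))*(y - 25387) = (167 + (-4 + (1/35)*(-183)))*(869 - 25387) = (167 + (-4 - 183/35))*(-24518) = (167 - 323/35)*(-24518) = (5522/35)*(-24518) = -135388396/35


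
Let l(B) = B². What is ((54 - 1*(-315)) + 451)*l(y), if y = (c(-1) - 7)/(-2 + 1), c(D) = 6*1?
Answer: 820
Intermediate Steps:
c(D) = 6
y = 1 (y = (6 - 7)/(-2 + 1) = -1/(-1) = -1*(-1) = 1)
((54 - 1*(-315)) + 451)*l(y) = ((54 - 1*(-315)) + 451)*1² = ((54 + 315) + 451)*1 = (369 + 451)*1 = 820*1 = 820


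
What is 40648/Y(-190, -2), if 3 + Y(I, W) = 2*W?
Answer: -40648/7 ≈ -5806.9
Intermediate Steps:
Y(I, W) = -3 + 2*W
40648/Y(-190, -2) = 40648/(-3 + 2*(-2)) = 40648/(-3 - 4) = 40648/(-7) = 40648*(-1/7) = -40648/7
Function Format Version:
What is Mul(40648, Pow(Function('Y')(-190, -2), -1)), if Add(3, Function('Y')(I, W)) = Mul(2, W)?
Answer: Rational(-40648, 7) ≈ -5806.9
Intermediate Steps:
Function('Y')(I, W) = Add(-3, Mul(2, W))
Mul(40648, Pow(Function('Y')(-190, -2), -1)) = Mul(40648, Pow(Add(-3, Mul(2, -2)), -1)) = Mul(40648, Pow(Add(-3, -4), -1)) = Mul(40648, Pow(-7, -1)) = Mul(40648, Rational(-1, 7)) = Rational(-40648, 7)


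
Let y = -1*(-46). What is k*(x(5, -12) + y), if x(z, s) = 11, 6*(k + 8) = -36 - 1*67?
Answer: -2869/2 ≈ -1434.5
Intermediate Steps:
k = -151/6 (k = -8 + (-36 - 1*67)/6 = -8 + (-36 - 67)/6 = -8 + (1/6)*(-103) = -8 - 103/6 = -151/6 ≈ -25.167)
y = 46
k*(x(5, -12) + y) = -151*(11 + 46)/6 = -151/6*57 = -2869/2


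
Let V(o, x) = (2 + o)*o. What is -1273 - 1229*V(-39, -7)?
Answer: -1774720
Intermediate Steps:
V(o, x) = o*(2 + o)
-1273 - 1229*V(-39, -7) = -1273 - (-47931)*(2 - 39) = -1273 - (-47931)*(-37) = -1273 - 1229*1443 = -1273 - 1773447 = -1774720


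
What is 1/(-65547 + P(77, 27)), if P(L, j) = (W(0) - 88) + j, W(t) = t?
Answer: -1/65608 ≈ -1.5242e-5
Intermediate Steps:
P(L, j) = -88 + j (P(L, j) = (0 - 88) + j = -88 + j)
1/(-65547 + P(77, 27)) = 1/(-65547 + (-88 + 27)) = 1/(-65547 - 61) = 1/(-65608) = -1/65608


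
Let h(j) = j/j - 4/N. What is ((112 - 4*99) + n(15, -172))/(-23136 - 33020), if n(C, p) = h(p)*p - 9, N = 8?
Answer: 379/56156 ≈ 0.0067491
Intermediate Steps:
h(j) = ½ (h(j) = j/j - 4/8 = 1 - 4*⅛ = 1 - ½ = ½)
n(C, p) = -9 + p/2 (n(C, p) = p/2 - 9 = -9 + p/2)
((112 - 4*99) + n(15, -172))/(-23136 - 33020) = ((112 - 4*99) + (-9 + (½)*(-172)))/(-23136 - 33020) = ((112 - 396) + (-9 - 86))/(-56156) = (-284 - 95)*(-1/56156) = -379*(-1/56156) = 379/56156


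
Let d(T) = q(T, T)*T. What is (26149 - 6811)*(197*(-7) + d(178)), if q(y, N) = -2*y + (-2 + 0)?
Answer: -1258961814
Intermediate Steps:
q(y, N) = -2 - 2*y (q(y, N) = -2*y - 2 = -2 - 2*y)
d(T) = T*(-2 - 2*T) (d(T) = (-2 - 2*T)*T = T*(-2 - 2*T))
(26149 - 6811)*(197*(-7) + d(178)) = (26149 - 6811)*(197*(-7) - 2*178*(1 + 178)) = 19338*(-1379 - 2*178*179) = 19338*(-1379 - 63724) = 19338*(-65103) = -1258961814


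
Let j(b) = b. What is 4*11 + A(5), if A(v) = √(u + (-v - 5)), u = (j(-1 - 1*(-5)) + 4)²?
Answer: 44 + 3*√6 ≈ 51.348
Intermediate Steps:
u = 64 (u = ((-1 - 1*(-5)) + 4)² = ((-1 + 5) + 4)² = (4 + 4)² = 8² = 64)
A(v) = √(59 - v) (A(v) = √(64 + (-v - 5)) = √(64 + (-5 - v)) = √(59 - v))
4*11 + A(5) = 4*11 + √(59 - 1*5) = 44 + √(59 - 5) = 44 + √54 = 44 + 3*√6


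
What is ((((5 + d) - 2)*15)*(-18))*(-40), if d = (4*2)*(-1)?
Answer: -54000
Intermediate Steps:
d = -8 (d = 8*(-1) = -8)
((((5 + d) - 2)*15)*(-18))*(-40) = ((((5 - 8) - 2)*15)*(-18))*(-40) = (((-3 - 2)*15)*(-18))*(-40) = (-5*15*(-18))*(-40) = -75*(-18)*(-40) = 1350*(-40) = -54000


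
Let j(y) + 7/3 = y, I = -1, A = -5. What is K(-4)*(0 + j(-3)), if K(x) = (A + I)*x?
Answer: -128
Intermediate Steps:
K(x) = -6*x (K(x) = (-5 - 1)*x = -6*x)
j(y) = -7/3 + y
K(-4)*(0 + j(-3)) = (-6*(-4))*(0 + (-7/3 - 3)) = 24*(0 - 16/3) = 24*(-16/3) = -128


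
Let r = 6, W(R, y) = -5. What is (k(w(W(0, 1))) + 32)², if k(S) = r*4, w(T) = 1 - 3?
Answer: 3136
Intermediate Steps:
w(T) = -2
k(S) = 24 (k(S) = 6*4 = 24)
(k(w(W(0, 1))) + 32)² = (24 + 32)² = 56² = 3136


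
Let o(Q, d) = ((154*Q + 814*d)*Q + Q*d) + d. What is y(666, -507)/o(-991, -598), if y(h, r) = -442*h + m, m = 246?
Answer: -3129/6747059 ≈ -0.00046376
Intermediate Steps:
o(Q, d) = d + Q*d + Q*(154*Q + 814*d) (o(Q, d) = (Q*(154*Q + 814*d) + Q*d) + d = (Q*d + Q*(154*Q + 814*d)) + d = d + Q*d + Q*(154*Q + 814*d))
y(h, r) = 246 - 442*h (y(h, r) = -442*h + 246 = 246 - 442*h)
y(666, -507)/o(-991, -598) = (246 - 442*666)/(-598 + 154*(-991)² + 815*(-991)*(-598)) = (246 - 294372)/(-598 + 154*982081 + 482983670) = -294126/(-598 + 151240474 + 482983670) = -294126/634223546 = -294126*1/634223546 = -3129/6747059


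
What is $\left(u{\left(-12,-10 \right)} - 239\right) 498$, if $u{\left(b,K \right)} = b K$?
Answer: $-59262$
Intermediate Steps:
$u{\left(b,K \right)} = K b$
$\left(u{\left(-12,-10 \right)} - 239\right) 498 = \left(\left(-10\right) \left(-12\right) - 239\right) 498 = \left(120 - 239\right) 498 = \left(-119\right) 498 = -59262$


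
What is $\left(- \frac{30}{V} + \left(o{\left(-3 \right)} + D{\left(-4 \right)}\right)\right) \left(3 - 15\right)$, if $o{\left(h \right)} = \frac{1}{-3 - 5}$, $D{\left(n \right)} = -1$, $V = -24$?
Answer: $- \frac{3}{2} \approx -1.5$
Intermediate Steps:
$o{\left(h \right)} = - \frac{1}{8}$ ($o{\left(h \right)} = \frac{1}{-8} = - \frac{1}{8}$)
$\left(- \frac{30}{V} + \left(o{\left(-3 \right)} + D{\left(-4 \right)}\right)\right) \left(3 - 15\right) = \left(- \frac{30}{-24} - \frac{9}{8}\right) \left(3 - 15\right) = \left(- \frac{30 \left(-1\right)}{24} - \frac{9}{8}\right) \left(-12\right) = \left(\left(-1\right) \left(- \frac{5}{4}\right) - \frac{9}{8}\right) \left(-12\right) = \left(\frac{5}{4} - \frac{9}{8}\right) \left(-12\right) = \frac{1}{8} \left(-12\right) = - \frac{3}{2}$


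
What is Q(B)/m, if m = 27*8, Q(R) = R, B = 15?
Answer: 5/72 ≈ 0.069444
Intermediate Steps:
m = 216
Q(B)/m = 15/216 = 15*(1/216) = 5/72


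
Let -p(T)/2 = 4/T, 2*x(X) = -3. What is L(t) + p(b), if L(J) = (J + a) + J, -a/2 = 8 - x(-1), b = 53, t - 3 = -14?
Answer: -2181/53 ≈ -41.151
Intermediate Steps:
t = -11 (t = 3 - 14 = -11)
x(X) = -3/2 (x(X) = (½)*(-3) = -3/2)
a = -19 (a = -2*(8 - 1*(-3/2)) = -2*(8 + 3/2) = -2*19/2 = -19)
p(T) = -8/T
L(J) = -19 + 2*J (L(J) = (J - 19) + J = (-19 + J) + J = -19 + 2*J)
L(t) + p(b) = (-19 + 2*(-11)) - 8/53 = (-19 - 22) - 8*1/53 = -41 - 8/53 = -2181/53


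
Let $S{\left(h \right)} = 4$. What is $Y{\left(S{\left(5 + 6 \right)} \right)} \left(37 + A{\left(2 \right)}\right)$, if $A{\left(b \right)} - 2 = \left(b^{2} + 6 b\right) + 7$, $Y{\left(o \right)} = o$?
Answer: $248$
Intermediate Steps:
$A{\left(b \right)} = 9 + b^{2} + 6 b$ ($A{\left(b \right)} = 2 + \left(\left(b^{2} + 6 b\right) + 7\right) = 2 + \left(7 + b^{2} + 6 b\right) = 9 + b^{2} + 6 b$)
$Y{\left(S{\left(5 + 6 \right)} \right)} \left(37 + A{\left(2 \right)}\right) = 4 \left(37 + \left(9 + 2^{2} + 6 \cdot 2\right)\right) = 4 \left(37 + \left(9 + 4 + 12\right)\right) = 4 \left(37 + 25\right) = 4 \cdot 62 = 248$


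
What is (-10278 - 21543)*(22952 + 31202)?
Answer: -1723234434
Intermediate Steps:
(-10278 - 21543)*(22952 + 31202) = -31821*54154 = -1723234434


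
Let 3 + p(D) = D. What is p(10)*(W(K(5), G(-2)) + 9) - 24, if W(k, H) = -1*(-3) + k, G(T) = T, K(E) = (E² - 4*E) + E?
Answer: 130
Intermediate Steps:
K(E) = E² - 3*E
W(k, H) = 3 + k
p(D) = -3 + D
p(10)*(W(K(5), G(-2)) + 9) - 24 = (-3 + 10)*((3 + 5*(-3 + 5)) + 9) - 24 = 7*((3 + 5*2) + 9) - 24 = 7*((3 + 10) + 9) - 24 = 7*(13 + 9) - 24 = 7*22 - 24 = 154 - 24 = 130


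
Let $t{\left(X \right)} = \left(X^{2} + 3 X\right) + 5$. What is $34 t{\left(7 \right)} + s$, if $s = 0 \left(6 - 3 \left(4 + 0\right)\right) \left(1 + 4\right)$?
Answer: $2550$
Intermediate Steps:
$t{\left(X \right)} = 5 + X^{2} + 3 X$
$s = 0$ ($s = 0 \left(6 - 12\right) 5 = 0 \left(\left(-6\right) 5\right) = 0 \left(-30\right) = 0$)
$34 t{\left(7 \right)} + s = 34 \left(5 + 7^{2} + 3 \cdot 7\right) + 0 = 34 \left(5 + 49 + 21\right) + 0 = 34 \cdot 75 + 0 = 2550 + 0 = 2550$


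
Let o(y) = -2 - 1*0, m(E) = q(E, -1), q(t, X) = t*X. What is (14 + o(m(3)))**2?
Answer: 144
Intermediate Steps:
q(t, X) = X*t
m(E) = -E
o(y) = -2 (o(y) = -2 + 0 = -2)
(14 + o(m(3)))**2 = (14 - 2)**2 = 12**2 = 144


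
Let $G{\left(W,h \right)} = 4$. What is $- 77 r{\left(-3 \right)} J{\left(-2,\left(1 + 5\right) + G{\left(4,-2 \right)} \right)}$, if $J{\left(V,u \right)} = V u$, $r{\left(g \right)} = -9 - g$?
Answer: $-9240$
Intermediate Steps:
$- 77 r{\left(-3 \right)} J{\left(-2,\left(1 + 5\right) + G{\left(4,-2 \right)} \right)} = - 77 \left(-9 - -3\right) \left(- 2 \left(\left(1 + 5\right) + 4\right)\right) = - 77 \left(-9 + 3\right) \left(- 2 \left(6 + 4\right)\right) = \left(-77\right) \left(-6\right) \left(\left(-2\right) 10\right) = 462 \left(-20\right) = -9240$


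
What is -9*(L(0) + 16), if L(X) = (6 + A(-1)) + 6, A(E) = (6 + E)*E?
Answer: -207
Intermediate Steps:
A(E) = E*(6 + E)
L(X) = 7 (L(X) = (6 - (6 - 1)) + 6 = (6 - 1*5) + 6 = (6 - 5) + 6 = 1 + 6 = 7)
-9*(L(0) + 16) = -9*(7 + 16) = -9*23 = -207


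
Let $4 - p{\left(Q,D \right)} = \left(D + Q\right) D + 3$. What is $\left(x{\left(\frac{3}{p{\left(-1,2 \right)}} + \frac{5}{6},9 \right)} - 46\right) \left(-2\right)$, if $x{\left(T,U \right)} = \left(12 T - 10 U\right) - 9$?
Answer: $342$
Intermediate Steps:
$p{\left(Q,D \right)} = 1 - D \left(D + Q\right)$ ($p{\left(Q,D \right)} = 4 - \left(\left(D + Q\right) D + 3\right) = 4 - \left(D \left(D + Q\right) + 3\right) = 4 - \left(3 + D \left(D + Q\right)\right) = 1 - D \left(D + Q\right)$)
$x{\left(T,U \right)} = -9 - 10 U + 12 T$ ($x{\left(T,U \right)} = \left(- 10 U + 12 T\right) - 9 = -9 - 10 U + 12 T$)
$\left(x{\left(\frac{3}{p{\left(-1,2 \right)}} + \frac{5}{6},9 \right)} - 46\right) \left(-2\right) = \left(\left(-9 - 90 + 12 \left(\frac{3}{1 - 2^{2} - 2 \left(-1\right)} + \frac{5}{6}\right)\right) - 46\right) \left(-2\right) = \left(\left(-9 - 90 + 12 \left(\frac{3}{1 - 4 + 2} + 5 \cdot \frac{1}{6}\right)\right) - 46\right) \left(-2\right) = \left(\left(-9 - 90 + 12 \left(\frac{3}{1 - 4 + 2} + \frac{5}{6}\right)\right) - 46\right) \left(-2\right) = \left(\left(-9 - 90 + 12 \left(\frac{3}{-1} + \frac{5}{6}\right)\right) - 46\right) \left(-2\right) = \left(\left(-9 - 90 + 12 \left(3 \left(-1\right) + \frac{5}{6}\right)\right) - 46\right) \left(-2\right) = \left(\left(-9 - 90 + 12 \left(-3 + \frac{5}{6}\right)\right) - 46\right) \left(-2\right) = \left(\left(-9 - 90 + 12 \left(- \frac{13}{6}\right)\right) - 46\right) \left(-2\right) = \left(\left(-9 - 90 - 26\right) - 46\right) \left(-2\right) = \left(-125 - 46\right) \left(-2\right) = \left(-171\right) \left(-2\right) = 342$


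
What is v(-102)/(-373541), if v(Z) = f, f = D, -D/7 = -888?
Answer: -888/53363 ≈ -0.016641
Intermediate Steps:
D = 6216 (D = -7*(-888) = 6216)
f = 6216
v(Z) = 6216
v(-102)/(-373541) = 6216/(-373541) = 6216*(-1/373541) = -888/53363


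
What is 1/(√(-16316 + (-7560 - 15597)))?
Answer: -I*√39473/39473 ≈ -0.0050333*I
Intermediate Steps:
1/(√(-16316 + (-7560 - 15597))) = 1/(√(-16316 - 23157)) = 1/(√(-39473)) = 1/(I*√39473) = -I*√39473/39473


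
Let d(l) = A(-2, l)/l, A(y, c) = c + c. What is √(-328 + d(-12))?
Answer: I*√326 ≈ 18.055*I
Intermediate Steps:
A(y, c) = 2*c
d(l) = 2 (d(l) = (2*l)/l = 2)
√(-328 + d(-12)) = √(-328 + 2) = √(-326) = I*√326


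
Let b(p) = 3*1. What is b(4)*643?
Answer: 1929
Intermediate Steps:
b(p) = 3
b(4)*643 = 3*643 = 1929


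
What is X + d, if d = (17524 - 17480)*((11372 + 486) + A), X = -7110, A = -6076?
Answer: 247298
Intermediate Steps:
d = 254408 (d = (17524 - 17480)*((11372 + 486) - 6076) = 44*(11858 - 6076) = 44*5782 = 254408)
X + d = -7110 + 254408 = 247298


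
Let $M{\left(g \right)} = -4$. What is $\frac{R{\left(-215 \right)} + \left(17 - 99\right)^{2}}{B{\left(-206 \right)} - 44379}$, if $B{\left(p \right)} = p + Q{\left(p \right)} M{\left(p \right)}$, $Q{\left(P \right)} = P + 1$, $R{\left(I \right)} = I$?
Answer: $- \frac{6509}{43765} \approx -0.14873$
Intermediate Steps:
$Q{\left(P \right)} = 1 + P$
$B{\left(p \right)} = -4 - 3 p$ ($B{\left(p \right)} = p + \left(1 + p\right) \left(-4\right) = p - \left(4 + 4 p\right) = -4 - 3 p$)
$\frac{R{\left(-215 \right)} + \left(17 - 99\right)^{2}}{B{\left(-206 \right)} - 44379} = \frac{-215 + \left(17 - 99\right)^{2}}{\left(-4 - -618\right) - 44379} = \frac{-215 + \left(-82\right)^{2}}{\left(-4 + 618\right) - 44379} = \frac{-215 + 6724}{614 - 44379} = \frac{6509}{-43765} = 6509 \left(- \frac{1}{43765}\right) = - \frac{6509}{43765}$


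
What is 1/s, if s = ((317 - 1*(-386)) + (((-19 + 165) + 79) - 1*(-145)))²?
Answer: 1/1151329 ≈ 8.6856e-7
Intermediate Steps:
s = 1151329 (s = ((317 + 386) + ((146 + 79) + 145))² = (703 + (225 + 145))² = (703 + 370)² = 1073² = 1151329)
1/s = 1/1151329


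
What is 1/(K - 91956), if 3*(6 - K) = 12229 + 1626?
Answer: -3/289705 ≈ -1.0355e-5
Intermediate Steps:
K = -13837/3 (K = 6 - (12229 + 1626)/3 = 6 - 1/3*13855 = 6 - 13855/3 = -13837/3 ≈ -4612.3)
1/(K - 91956) = 1/(-13837/3 - 91956) = 1/(-289705/3) = -3/289705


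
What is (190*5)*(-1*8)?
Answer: -7600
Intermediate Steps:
(190*5)*(-1*8) = 950*(-8) = -7600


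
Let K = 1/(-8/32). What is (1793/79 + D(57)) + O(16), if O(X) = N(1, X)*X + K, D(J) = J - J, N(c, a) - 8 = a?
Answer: 31813/79 ≈ 402.70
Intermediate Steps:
N(c, a) = 8 + a
D(J) = 0
K = -4 (K = 1/(-8*1/32) = 1/(-¼) = -4)
O(X) = -4 + X*(8 + X) (O(X) = (8 + X)*X - 4 = X*(8 + X) - 4 = -4 + X*(8 + X))
(1793/79 + D(57)) + O(16) = (1793/79 + 0) + (-4 + 16*(8 + 16)) = (1793*(1/79) + 0) + (-4 + 16*24) = (1793/79 + 0) + (-4 + 384) = 1793/79 + 380 = 31813/79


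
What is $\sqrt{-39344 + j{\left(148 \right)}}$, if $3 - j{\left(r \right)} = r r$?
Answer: $3 i \sqrt{6805} \approx 247.48 i$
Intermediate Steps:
$j{\left(r \right)} = 3 - r^{2}$ ($j{\left(r \right)} = 3 - r r = 3 - r^{2}$)
$\sqrt{-39344 + j{\left(148 \right)}} = \sqrt{-39344 + \left(3 - 148^{2}\right)} = \sqrt{-39344 + \left(3 - 21904\right)} = \sqrt{-39344 - 21901} = \sqrt{-61245} = 3 i \sqrt{6805}$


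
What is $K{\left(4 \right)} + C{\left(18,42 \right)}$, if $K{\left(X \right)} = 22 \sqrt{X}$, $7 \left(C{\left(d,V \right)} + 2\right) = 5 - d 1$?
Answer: $\frac{281}{7} \approx 40.143$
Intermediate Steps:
$C{\left(d,V \right)} = - \frac{9}{7} - \frac{d}{7}$ ($C{\left(d,V \right)} = -2 + \frac{5 - d 1}{7} = -2 + \frac{5 - d}{7} = -2 - \left(- \frac{5}{7} + \frac{d}{7}\right) = - \frac{9}{7} - \frac{d}{7}$)
$K{\left(4 \right)} + C{\left(18,42 \right)} = 22 \sqrt{4} - \frac{27}{7} = 22 \cdot 2 - \frac{27}{7} = 44 - \frac{27}{7} = \frac{281}{7}$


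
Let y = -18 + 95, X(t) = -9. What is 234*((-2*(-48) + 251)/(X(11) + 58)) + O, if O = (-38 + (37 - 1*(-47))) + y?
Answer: 87225/49 ≈ 1780.1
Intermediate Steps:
y = 77
O = 123 (O = (-38 + (37 - 1*(-47))) + 77 = (-38 + (37 + 47)) + 77 = (-38 + 84) + 77 = 46 + 77 = 123)
234*((-2*(-48) + 251)/(X(11) + 58)) + O = 234*((-2*(-48) + 251)/(-9 + 58)) + 123 = 234*((96 + 251)/49) + 123 = 234*(347*(1/49)) + 123 = 234*(347/49) + 123 = 81198/49 + 123 = 87225/49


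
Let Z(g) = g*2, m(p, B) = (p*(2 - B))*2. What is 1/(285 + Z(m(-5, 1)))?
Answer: 1/265 ≈ 0.0037736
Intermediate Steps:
m(p, B) = 2*p*(2 - B)
Z(g) = 2*g
1/(285 + Z(m(-5, 1))) = 1/(285 + 2*(2*(-5)*(2 - 1*1))) = 1/(285 + 2*(2*(-5)*(2 - 1))) = 1/(285 + 2*(2*(-5)*1)) = 1/(285 + 2*(-10)) = 1/(285 - 20) = 1/265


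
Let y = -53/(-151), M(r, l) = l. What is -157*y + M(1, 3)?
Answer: -7868/151 ≈ -52.106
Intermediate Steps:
y = 53/151 (y = -53*(-1/151) = 53/151 ≈ 0.35099)
-157*y + M(1, 3) = -157*53/151 + 3 = -8321/151 + 3 = -7868/151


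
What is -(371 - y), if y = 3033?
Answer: 2662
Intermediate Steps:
-(371 - y) = -(371 - 1*3033) = -(371 - 3033) = -1*(-2662) = 2662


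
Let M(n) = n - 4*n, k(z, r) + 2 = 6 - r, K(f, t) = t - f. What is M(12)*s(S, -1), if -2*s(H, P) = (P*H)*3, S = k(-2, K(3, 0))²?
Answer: -2646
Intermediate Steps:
k(z, r) = 4 - r (k(z, r) = -2 + (6 - r) = 4 - r)
M(n) = -3*n
S = 49 (S = (4 - (0 - 1*3))² = (4 - (0 - 3))² = (4 - 1*(-3))² = (4 + 3)² = 7² = 49)
s(H, P) = -3*H*P/2 (s(H, P) = -P*H*3/2 = -H*P*3/2 = -3*H*P/2)
M(12)*s(S, -1) = (-3*12)*(-3/2*49*(-1)) = -36*147/2 = -2646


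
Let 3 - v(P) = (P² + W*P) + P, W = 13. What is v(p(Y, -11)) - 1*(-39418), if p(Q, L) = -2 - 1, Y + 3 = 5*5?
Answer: 39454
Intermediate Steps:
Y = 22 (Y = -3 + 5*5 = -3 + 25 = 22)
p(Q, L) = -3
v(P) = 3 - P² - 14*P (v(P) = 3 - ((P² + 13*P) + P) = 3 - (P² + 14*P) = 3 + (-P² - 14*P) = 3 - P² - 14*P)
v(p(Y, -11)) - 1*(-39418) = (3 - 1*(-3)² - 14*(-3)) - 1*(-39418) = (3 - 1*9 + 42) + 39418 = (3 - 9 + 42) + 39418 = 36 + 39418 = 39454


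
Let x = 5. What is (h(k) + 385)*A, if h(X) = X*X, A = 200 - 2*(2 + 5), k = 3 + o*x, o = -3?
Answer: 98394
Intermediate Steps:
k = -12 (k = 3 - 3*5 = 3 - 15 = -12)
A = 186 (A = 200 - 2*7 = 200 - 14 = 186)
h(X) = X**2
(h(k) + 385)*A = ((-12)**2 + 385)*186 = (144 + 385)*186 = 529*186 = 98394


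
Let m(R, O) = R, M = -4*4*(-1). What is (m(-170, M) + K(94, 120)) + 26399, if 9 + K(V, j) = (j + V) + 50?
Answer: 26484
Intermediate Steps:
M = 16 (M = -16*(-1) = 16)
K(V, j) = 41 + V + j (K(V, j) = -9 + ((j + V) + 50) = -9 + ((V + j) + 50) = -9 + (50 + V + j) = 41 + V + j)
(m(-170, M) + K(94, 120)) + 26399 = (-170 + (41 + 94 + 120)) + 26399 = (-170 + 255) + 26399 = 85 + 26399 = 26484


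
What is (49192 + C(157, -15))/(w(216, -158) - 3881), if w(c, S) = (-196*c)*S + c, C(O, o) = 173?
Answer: 49365/6685423 ≈ 0.0073840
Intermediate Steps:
w(c, S) = c - 196*S*c (w(c, S) = -196*S*c + c = c - 196*S*c)
(49192 + C(157, -15))/(w(216, -158) - 3881) = (49192 + 173)/(216*(1 - 196*(-158)) - 3881) = 49365/(216*(1 + 30968) - 3881) = 49365/(216*30969 - 3881) = 49365/(6689304 - 3881) = 49365/6685423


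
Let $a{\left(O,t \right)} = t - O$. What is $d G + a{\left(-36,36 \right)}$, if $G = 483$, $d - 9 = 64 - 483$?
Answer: $-197958$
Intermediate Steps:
$d = -410$ ($d = 9 + \left(64 - 483\right) = 9 - 419 = -410$)
$d G + a{\left(-36,36 \right)} = \left(-410\right) 483 + \left(36 - -36\right) = -198030 + \left(36 + 36\right) = -198030 + 72 = -197958$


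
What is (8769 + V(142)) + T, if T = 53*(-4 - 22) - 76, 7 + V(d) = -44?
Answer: 7264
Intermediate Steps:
V(d) = -51 (V(d) = -7 - 44 = -51)
T = -1454 (T = 53*(-26) - 76 = -1378 - 76 = -1454)
(8769 + V(142)) + T = (8769 - 51) - 1454 = 8718 - 1454 = 7264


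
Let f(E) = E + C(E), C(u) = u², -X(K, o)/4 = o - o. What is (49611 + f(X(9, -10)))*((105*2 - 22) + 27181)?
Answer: 1357803459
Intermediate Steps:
X(K, o) = 0 (X(K, o) = -4*(o - o) = -4*0 = 0)
f(E) = E + E²
(49611 + f(X(9, -10)))*((105*2 - 22) + 27181) = (49611 + 0*(1 + 0))*((105*2 - 22) + 27181) = (49611 + 0*1)*((210 - 22) + 27181) = (49611 + 0)*(188 + 27181) = 49611*27369 = 1357803459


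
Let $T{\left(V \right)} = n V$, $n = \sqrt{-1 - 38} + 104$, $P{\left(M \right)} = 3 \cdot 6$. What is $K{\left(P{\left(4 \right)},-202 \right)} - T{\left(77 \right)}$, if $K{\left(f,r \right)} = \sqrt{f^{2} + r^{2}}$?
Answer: $-8008 + 2 \sqrt{10282} - 77 i \sqrt{39} \approx -7805.2 - 480.86 i$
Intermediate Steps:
$P{\left(M \right)} = 18$
$n = 104 + i \sqrt{39}$ ($n = \sqrt{-39} + 104 = i \sqrt{39} + 104 = 104 + i \sqrt{39} \approx 104.0 + 6.245 i$)
$T{\left(V \right)} = V \left(104 + i \sqrt{39}\right)$ ($T{\left(V \right)} = \left(104 + i \sqrt{39}\right) V = V \left(104 + i \sqrt{39}\right)$)
$K{\left(P{\left(4 \right)},-202 \right)} - T{\left(77 \right)} = \sqrt{18^{2} + \left(-202\right)^{2}} - 77 \left(104 + i \sqrt{39}\right) = \sqrt{324 + 40804} - \left(8008 + 77 i \sqrt{39}\right) = \sqrt{41128} - \left(8008 + 77 i \sqrt{39}\right) = 2 \sqrt{10282} - \left(8008 + 77 i \sqrt{39}\right) = -8008 + 2 \sqrt{10282} - 77 i \sqrt{39}$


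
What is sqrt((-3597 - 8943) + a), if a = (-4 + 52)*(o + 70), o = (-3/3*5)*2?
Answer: 2*I*sqrt(2415) ≈ 98.285*I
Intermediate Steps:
o = -10 (o = (-3*1/3*5)*2 = -1*5*2 = -5*2 = -10)
a = 2880 (a = (-4 + 52)*(-10 + 70) = 48*60 = 2880)
sqrt((-3597 - 8943) + a) = sqrt((-3597 - 8943) + 2880) = sqrt(-12540 + 2880) = sqrt(-9660) = 2*I*sqrt(2415)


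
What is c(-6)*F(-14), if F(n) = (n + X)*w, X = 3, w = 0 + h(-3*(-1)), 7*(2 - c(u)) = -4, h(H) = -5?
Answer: 990/7 ≈ 141.43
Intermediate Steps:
c(u) = 18/7 (c(u) = 2 - 1/7*(-4) = 2 + 4/7 = 18/7)
w = -5 (w = 0 - 5 = -5)
F(n) = -15 - 5*n (F(n) = (n + 3)*(-5) = (3 + n)*(-5) = -15 - 5*n)
c(-6)*F(-14) = 18*(-15 - 5*(-14))/7 = 18*(-15 + 70)/7 = (18/7)*55 = 990/7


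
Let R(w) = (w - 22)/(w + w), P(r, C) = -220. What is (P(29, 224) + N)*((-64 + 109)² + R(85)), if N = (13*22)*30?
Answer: 287845668/17 ≈ 1.6932e+7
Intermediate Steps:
N = 8580 (N = 286*30 = 8580)
R(w) = (-22 + w)/(2*w) (R(w) = (-22 + w)/((2*w)) = (-22 + w)*(1/(2*w)) = (-22 + w)/(2*w))
(P(29, 224) + N)*((-64 + 109)² + R(85)) = (-220 + 8580)*((-64 + 109)² + (½)*(-22 + 85)/85) = 8360*(45² + (½)*(1/85)*63) = 8360*(2025 + 63/170) = 8360*(344313/170) = 287845668/17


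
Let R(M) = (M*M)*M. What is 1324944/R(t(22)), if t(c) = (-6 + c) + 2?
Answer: 6134/27 ≈ 227.19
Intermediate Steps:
t(c) = -4 + c
R(M) = M³ (R(M) = M²*M = M³)
1324944/R(t(22)) = 1324944/((-4 + 22)³) = 1324944/(18³) = 1324944/5832 = 1324944*(1/5832) = 6134/27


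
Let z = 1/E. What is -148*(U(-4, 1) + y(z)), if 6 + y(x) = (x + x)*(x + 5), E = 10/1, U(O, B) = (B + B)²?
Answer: 3626/25 ≈ 145.04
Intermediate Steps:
U(O, B) = 4*B² (U(O, B) = (2*B)² = 4*B²)
E = 10 (E = 10*1 = 10)
z = ⅒ (z = 1/10 = ⅒ ≈ 0.10000)
y(x) = -6 + 2*x*(5 + x) (y(x) = -6 + (x + x)*(x + 5) = -6 + (2*x)*(5 + x) = -6 + 2*x*(5 + x))
-148*(U(-4, 1) + y(z)) = -148*(4*1² + (-6 + 2*(⅒)² + 10*(⅒))) = -148*(4*1 + (-6 + 2*(1/100) + 1)) = -148*(4 + (-6 + 1/50 + 1)) = -148*(4 - 249/50) = -148*(-49/50) = 3626/25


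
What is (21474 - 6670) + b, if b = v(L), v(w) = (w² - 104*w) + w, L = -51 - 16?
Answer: 26194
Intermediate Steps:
L = -67
v(w) = w² - 103*w
b = 11390 (b = -67*(-103 - 67) = -67*(-170) = 11390)
(21474 - 6670) + b = (21474 - 6670) + 11390 = 14804 + 11390 = 26194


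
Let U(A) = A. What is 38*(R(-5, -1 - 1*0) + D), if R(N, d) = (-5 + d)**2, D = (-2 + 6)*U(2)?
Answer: 1672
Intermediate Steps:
D = 8 (D = (-2 + 6)*2 = 4*2 = 8)
38*(R(-5, -1 - 1*0) + D) = 38*((-5 + (-1 - 1*0))**2 + 8) = 38*((-5 + (-1 + 0))**2 + 8) = 38*((-5 - 1)**2 + 8) = 38*((-6)**2 + 8) = 38*(36 + 8) = 38*44 = 1672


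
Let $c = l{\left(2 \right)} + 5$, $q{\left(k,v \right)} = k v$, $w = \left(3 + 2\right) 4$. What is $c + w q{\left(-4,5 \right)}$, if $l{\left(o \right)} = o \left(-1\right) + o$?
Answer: $-395$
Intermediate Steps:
$w = 20$ ($w = 5 \cdot 4 = 20$)
$l{\left(o \right)} = 0$ ($l{\left(o \right)} = - o + o = 0$)
$c = 5$ ($c = 0 + 5 = 5$)
$c + w q{\left(-4,5 \right)} = 5 + 20 \left(\left(-4\right) 5\right) = 5 + 20 \left(-20\right) = 5 - 400 = -395$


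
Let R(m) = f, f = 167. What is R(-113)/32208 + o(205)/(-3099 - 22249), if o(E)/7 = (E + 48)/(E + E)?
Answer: 209817149/41840929680 ≈ 0.0050146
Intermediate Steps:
o(E) = 7*(48 + E)/(2*E) (o(E) = 7*((E + 48)/(E + E)) = 7*((48 + E)/((2*E))) = 7*((48 + E)*(1/(2*E))) = 7*((48 + E)/(2*E)) = 7*(48 + E)/(2*E))
R(m) = 167
R(-113)/32208 + o(205)/(-3099 - 22249) = 167/32208 + (7/2 + 168/205)/(-3099 - 22249) = 167*(1/32208) + (7/2 + 168*(1/205))/(-25348) = 167/32208 + (7/2 + 168/205)*(-1/25348) = 167/32208 + (1771/410)*(-1/25348) = 167/32208 - 1771/10392680 = 209817149/41840929680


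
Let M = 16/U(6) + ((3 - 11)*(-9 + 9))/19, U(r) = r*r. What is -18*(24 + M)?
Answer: -440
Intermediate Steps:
U(r) = r²
M = 4/9 (M = 16/(6²) + ((3 - 11)*(-9 + 9))/19 = 16/36 - 8*0*(1/19) = 16*(1/36) + 0*(1/19) = 4/9 + 0 = 4/9 ≈ 0.44444)
-18*(24 + M) = -18*(24 + 4/9) = -18*220/9 = -440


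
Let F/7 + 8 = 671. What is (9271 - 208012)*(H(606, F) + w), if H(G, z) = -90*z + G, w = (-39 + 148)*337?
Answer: 75591338091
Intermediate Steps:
w = 36733 (w = 109*337 = 36733)
F = 4641 (F = -56 + 7*671 = -56 + 4697 = 4641)
H(G, z) = G - 90*z
(9271 - 208012)*(H(606, F) + w) = (9271 - 208012)*((606 - 90*4641) + 36733) = -198741*((606 - 417690) + 36733) = -198741*(-417084 + 36733) = -198741*(-380351) = 75591338091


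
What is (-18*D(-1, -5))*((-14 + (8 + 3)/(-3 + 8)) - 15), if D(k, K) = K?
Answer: -2412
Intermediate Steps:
(-18*D(-1, -5))*((-14 + (8 + 3)/(-3 + 8)) - 15) = (-18*(-5))*((-14 + (8 + 3)/(-3 + 8)) - 15) = 90*((-14 + 11/5) - 15) = 90*(-59/5 - 15) = 90*(-134/5) = -2412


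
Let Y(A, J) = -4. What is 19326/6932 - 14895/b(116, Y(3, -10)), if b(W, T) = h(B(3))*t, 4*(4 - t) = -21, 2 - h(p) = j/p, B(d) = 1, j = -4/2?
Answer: -51268539/128242 ≈ -399.78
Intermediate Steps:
j = -2 (j = -4*½ = -2)
h(p) = 2 + 2/p (h(p) = 2 - (-2)/p = 2 + 2/p)
t = 37/4 (t = 4 - ¼*(-21) = 4 + 21/4 = 37/4 ≈ 9.2500)
b(W, T) = 37 (b(W, T) = (2 + 2/1)*(37/4) = (2 + 2*1)*(37/4) = (2 + 2)*(37/4) = 4*(37/4) = 37)
19326/6932 - 14895/b(116, Y(3, -10)) = 19326/6932 - 14895/37 = 19326*(1/6932) - 14895*1/37 = 9663/3466 - 14895/37 = -51268539/128242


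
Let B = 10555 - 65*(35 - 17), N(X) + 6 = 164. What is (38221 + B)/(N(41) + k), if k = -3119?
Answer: -47606/2961 ≈ -16.078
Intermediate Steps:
N(X) = 158 (N(X) = -6 + 164 = 158)
B = 9385 (B = 10555 - 65*18 = 10555 - 1170 = 9385)
(38221 + B)/(N(41) + k) = (38221 + 9385)/(158 - 3119) = 47606/(-2961) = 47606*(-1/2961) = -47606/2961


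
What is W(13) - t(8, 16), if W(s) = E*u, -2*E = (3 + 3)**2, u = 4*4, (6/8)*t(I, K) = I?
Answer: -896/3 ≈ -298.67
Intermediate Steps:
t(I, K) = 4*I/3
u = 16
E = -18 (E = -(3 + 3)**2/2 = -1/2*6**2 = -1/2*36 = -18)
W(s) = -288 (W(s) = -18*16 = -288)
W(13) - t(8, 16) = -288 - 4*8/3 = -288 - 1*32/3 = -288 - 32/3 = -896/3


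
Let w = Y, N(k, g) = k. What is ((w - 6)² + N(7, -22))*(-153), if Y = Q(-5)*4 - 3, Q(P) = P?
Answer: -129744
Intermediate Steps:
Y = -23 (Y = -5*4 - 3 = -20 - 3 = -23)
w = -23
((w - 6)² + N(7, -22))*(-153) = ((-23 - 6)² + 7)*(-153) = ((-29)² + 7)*(-153) = (841 + 7)*(-153) = 848*(-153) = -129744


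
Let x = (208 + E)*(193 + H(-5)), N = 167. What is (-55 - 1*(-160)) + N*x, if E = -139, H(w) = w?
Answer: 2166429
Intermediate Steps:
x = 12972 (x = (208 - 139)*(193 - 5) = 69*188 = 12972)
(-55 - 1*(-160)) + N*x = (-55 - 1*(-160)) + 167*12972 = (-55 + 160) + 2166324 = 105 + 2166324 = 2166429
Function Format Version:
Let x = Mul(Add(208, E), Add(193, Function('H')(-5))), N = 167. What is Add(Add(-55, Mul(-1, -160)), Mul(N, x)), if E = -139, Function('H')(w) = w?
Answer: 2166429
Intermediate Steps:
x = 12972 (x = Mul(Add(208, -139), Add(193, -5)) = Mul(69, 188) = 12972)
Add(Add(-55, Mul(-1, -160)), Mul(N, x)) = Add(Add(-55, Mul(-1, -160)), Mul(167, 12972)) = Add(Add(-55, 160), 2166324) = Add(105, 2166324) = 2166429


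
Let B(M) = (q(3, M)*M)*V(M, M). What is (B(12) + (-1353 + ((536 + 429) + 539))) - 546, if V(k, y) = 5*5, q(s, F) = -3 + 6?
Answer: 505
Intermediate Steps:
q(s, F) = 3
V(k, y) = 25
B(M) = 75*M (B(M) = (3*M)*25 = 75*M)
(B(12) + (-1353 + ((536 + 429) + 539))) - 546 = (75*12 + (-1353 + ((536 + 429) + 539))) - 546 = (900 + (-1353 + (965 + 539))) - 546 = (900 + (-1353 + 1504)) - 546 = (900 + 151) - 546 = 1051 - 546 = 505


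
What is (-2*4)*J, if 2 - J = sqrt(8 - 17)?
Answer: -16 + 24*I ≈ -16.0 + 24.0*I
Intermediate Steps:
J = 2 - 3*I (J = 2 - sqrt(8 - 17) = 2 - sqrt(-9) = 2 - 3*I ≈ 2.0 - 3.0*I)
(-2*4)*J = (-2*4)*(2 - 3*I) = -8*(2 - 3*I) = -16 + 24*I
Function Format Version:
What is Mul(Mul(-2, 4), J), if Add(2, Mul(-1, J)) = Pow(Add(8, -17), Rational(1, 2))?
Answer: Add(-16, Mul(24, I)) ≈ Add(-16.000, Mul(24.000, I))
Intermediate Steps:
J = Add(2, Mul(-3, I)) (J = Add(2, Mul(-1, Pow(Add(8, -17), Rational(1, 2)))) = Add(2, Mul(-1, Pow(-9, Rational(1, 2)))) = Add(2, Mul(-1, Mul(3, I))) = Add(2, Mul(-3, I)) ≈ Add(2.0000, Mul(-3.0000, I)))
Mul(Mul(-2, 4), J) = Mul(Mul(-2, 4), Add(2, Mul(-3, I))) = Mul(-8, Add(2, Mul(-3, I))) = Add(-16, Mul(24, I))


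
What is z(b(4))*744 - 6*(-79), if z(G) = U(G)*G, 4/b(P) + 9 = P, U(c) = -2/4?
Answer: 3858/5 ≈ 771.60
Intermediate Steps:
U(c) = -½ (U(c) = -2*¼ = -½)
b(P) = 4/(-9 + P)
z(G) = -G/2
z(b(4))*744 - 6*(-79) = -2/(-9 + 4)*744 - 6*(-79) = -2/(-5)*744 + 474 = -2*(-1)/5*744 + 474 = -½*(-⅘)*744 + 474 = (⅖)*744 + 474 = 1488/5 + 474 = 3858/5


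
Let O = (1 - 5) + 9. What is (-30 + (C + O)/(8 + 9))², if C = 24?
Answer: 231361/289 ≈ 800.56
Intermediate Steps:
O = 5 (O = -4 + 9 = 5)
(-30 + (C + O)/(8 + 9))² = (-30 + (24 + 5)/(8 + 9))² = (-30 + 29/17)² = (-481/17)² = 231361/289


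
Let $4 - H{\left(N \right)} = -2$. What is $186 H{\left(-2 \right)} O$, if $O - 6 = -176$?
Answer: $-189720$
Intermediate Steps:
$O = -170$ ($O = 6 - 176 = -170$)
$H{\left(N \right)} = 6$ ($H{\left(N \right)} = 4 - -2 = 4 + 2 = 6$)
$186 H{\left(-2 \right)} O = 186 \cdot 6 \left(-170\right) = 1116 \left(-170\right) = -189720$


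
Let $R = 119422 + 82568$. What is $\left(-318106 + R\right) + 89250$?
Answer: $-26866$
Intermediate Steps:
$R = 201990$
$\left(-318106 + R\right) + 89250 = \left(-318106 + 201990\right) + 89250 = -116116 + 89250 = -26866$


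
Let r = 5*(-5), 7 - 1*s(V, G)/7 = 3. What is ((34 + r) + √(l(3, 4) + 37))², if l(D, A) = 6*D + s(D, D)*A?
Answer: (9 + √167)² ≈ 480.61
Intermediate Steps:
s(V, G) = 28 (s(V, G) = 49 - 7*3 = 49 - 21 = 28)
r = -25
l(D, A) = 6*D + 28*A
((34 + r) + √(l(3, 4) + 37))² = ((34 - 25) + √((6*3 + 28*4) + 37))² = (9 + √((18 + 112) + 37))² = (9 + √(130 + 37))² = (9 + √167)²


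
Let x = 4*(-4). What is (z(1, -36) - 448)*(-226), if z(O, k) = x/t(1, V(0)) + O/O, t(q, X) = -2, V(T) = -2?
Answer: 99214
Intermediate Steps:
x = -16
z(O, k) = 9 (z(O, k) = -16/(-2) + O/O = -16*(-½) + 1 = 8 + 1 = 9)
(z(1, -36) - 448)*(-226) = (9 - 448)*(-226) = -439*(-226) = 99214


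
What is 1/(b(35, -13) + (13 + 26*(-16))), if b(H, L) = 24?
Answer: -1/379 ≈ -0.0026385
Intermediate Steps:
1/(b(35, -13) + (13 + 26*(-16))) = 1/(24 + (13 + 26*(-16))) = 1/(24 + (13 - 416)) = 1/(24 - 403) = 1/(-379) = -1/379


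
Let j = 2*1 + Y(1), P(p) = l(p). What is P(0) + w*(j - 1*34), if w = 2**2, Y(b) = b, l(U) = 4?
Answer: -120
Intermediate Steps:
P(p) = 4
w = 4
j = 3 (j = 2*1 + 1 = 2 + 1 = 3)
P(0) + w*(j - 1*34) = 4 + 4*(3 - 1*34) = 4 + 4*(3 - 34) = 4 + 4*(-31) = 4 - 124 = -120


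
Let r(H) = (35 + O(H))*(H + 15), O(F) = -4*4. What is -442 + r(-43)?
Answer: -974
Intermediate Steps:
O(F) = -16
r(H) = 285 + 19*H (r(H) = (35 - 16)*(H + 15) = 19*(15 + H) = 285 + 19*H)
-442 + r(-43) = -442 + (285 + 19*(-43)) = -442 + (285 - 817) = -442 - 532 = -974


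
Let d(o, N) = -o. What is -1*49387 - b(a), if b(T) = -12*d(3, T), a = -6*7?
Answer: -49423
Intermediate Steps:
a = -42 (a = -3*14 = -42)
b(T) = 36 (b(T) = -(-12)*3 = -12*(-3) = 36)
-1*49387 - b(a) = -1*49387 - 1*36 = -49387 - 36 = -49423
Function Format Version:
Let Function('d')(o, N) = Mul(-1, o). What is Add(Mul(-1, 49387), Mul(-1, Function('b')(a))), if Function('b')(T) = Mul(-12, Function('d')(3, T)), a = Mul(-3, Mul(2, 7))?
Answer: -49423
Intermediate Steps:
a = -42 (a = Mul(-3, 14) = -42)
Function('b')(T) = 36 (Function('b')(T) = Mul(-12, Mul(-1, 3)) = Mul(-12, -3) = 36)
Add(Mul(-1, 49387), Mul(-1, Function('b')(a))) = Add(Mul(-1, 49387), Mul(-1, 36)) = Add(-49387, -36) = -49423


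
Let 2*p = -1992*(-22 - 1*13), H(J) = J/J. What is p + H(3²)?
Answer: 34861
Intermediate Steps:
H(J) = 1
p = 34860 (p = (-1992*(-22 - 1*13))/2 = (-1992*(-22 - 13))/2 = (-1992*(-35))/2 = (½)*69720 = 34860)
p + H(3²) = 34860 + 1 = 34861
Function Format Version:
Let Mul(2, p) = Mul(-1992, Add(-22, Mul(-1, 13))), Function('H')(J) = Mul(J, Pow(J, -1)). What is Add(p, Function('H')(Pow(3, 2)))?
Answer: 34861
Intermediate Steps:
Function('H')(J) = 1
p = 34860 (p = Mul(Rational(1, 2), Mul(-1992, Add(-22, Mul(-1, 13)))) = Mul(Rational(1, 2), Mul(-1992, Add(-22, -13))) = Mul(Rational(1, 2), Mul(-1992, -35)) = Mul(Rational(1, 2), 69720) = 34860)
Add(p, Function('H')(Pow(3, 2))) = Add(34860, 1) = 34861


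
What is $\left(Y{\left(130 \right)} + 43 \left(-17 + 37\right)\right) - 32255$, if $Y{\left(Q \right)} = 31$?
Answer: $-31364$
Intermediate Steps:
$\left(Y{\left(130 \right)} + 43 \left(-17 + 37\right)\right) - 32255 = \left(31 + 43 \left(-17 + 37\right)\right) - 32255 = \left(31 + 43 \cdot 20\right) - 32255 = \left(31 + 860\right) - 32255 = 891 - 32255 = -31364$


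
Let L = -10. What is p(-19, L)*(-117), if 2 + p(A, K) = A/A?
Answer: 117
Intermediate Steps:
p(A, K) = -1 (p(A, K) = -2 + A/A = -2 + 1 = -1)
p(-19, L)*(-117) = -1*(-117) = 117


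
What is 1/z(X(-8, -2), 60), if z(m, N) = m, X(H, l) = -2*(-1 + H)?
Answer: 1/18 ≈ 0.055556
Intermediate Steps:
X(H, l) = 2 - 2*H
1/z(X(-8, -2), 60) = 1/(2 - 2*(-8)) = 1/(2 + 16) = 1/18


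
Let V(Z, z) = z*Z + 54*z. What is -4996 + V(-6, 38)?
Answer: -3172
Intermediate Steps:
V(Z, z) = 54*z + Z*z (V(Z, z) = Z*z + 54*z = 54*z + Z*z)
-4996 + V(-6, 38) = -4996 + 38*(54 - 6) = -4996 + 38*48 = -4996 + 1824 = -3172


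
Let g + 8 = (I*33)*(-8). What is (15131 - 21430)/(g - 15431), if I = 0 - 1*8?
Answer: 6299/13327 ≈ 0.47265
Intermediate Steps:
I = -8 (I = 0 - 8 = -8)
g = 2104 (g = -8 - 8*33*(-8) = -8 - 264*(-8) = -8 + 2112 = 2104)
(15131 - 21430)/(g - 15431) = (15131 - 21430)/(2104 - 15431) = -6299/(-13327) = -6299*(-1/13327) = 6299/13327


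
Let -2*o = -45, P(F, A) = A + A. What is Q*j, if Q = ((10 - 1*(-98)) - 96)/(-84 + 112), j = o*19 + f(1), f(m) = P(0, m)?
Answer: 2577/14 ≈ 184.07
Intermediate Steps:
P(F, A) = 2*A
o = 45/2 (o = -½*(-45) = 45/2 ≈ 22.500)
f(m) = 2*m
j = 859/2 (j = (45/2)*19 + 2*1 = 855/2 + 2 = 859/2 ≈ 429.50)
Q = 3/7 (Q = ((10 + 98) - 96)/28 = (108 - 96)*(1/28) = 12*(1/28) = 3/7 ≈ 0.42857)
Q*j = (3/7)*(859/2) = 2577/14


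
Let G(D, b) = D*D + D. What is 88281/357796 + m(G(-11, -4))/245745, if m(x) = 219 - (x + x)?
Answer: 21694256549/87926578020 ≈ 0.24673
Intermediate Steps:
G(D, b) = D + D² (G(D, b) = D² + D = D + D²)
m(x) = 219 - 2*x
88281/357796 + m(G(-11, -4))/245745 = 88281/357796 + (219 - (-22)*(1 - 11))/245745 = 88281*(1/357796) + (219 - (-22)*(-10))*(1/245745) = 88281/357796 + (219 - 2*110)*(1/245745) = 88281/357796 + (219 - 220)*(1/245745) = 88281/357796 - 1*1/245745 = 88281/357796 - 1/245745 = 21694256549/87926578020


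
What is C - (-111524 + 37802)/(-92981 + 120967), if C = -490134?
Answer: -6858408201/13993 ≈ -4.9013e+5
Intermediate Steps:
C - (-111524 + 37802)/(-92981 + 120967) = -490134 - (-111524 + 37802)/(-92981 + 120967) = -490134 - (-73722)/27986 = -490134 - 1*(-36861/13993) = -490134 + 36861/13993 = -6858408201/13993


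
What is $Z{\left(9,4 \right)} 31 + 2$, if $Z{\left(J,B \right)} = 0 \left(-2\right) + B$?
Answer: $126$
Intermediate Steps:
$Z{\left(J,B \right)} = B$ ($Z{\left(J,B \right)} = 0 + B = B$)
$Z{\left(9,4 \right)} 31 + 2 = 4 \cdot 31 + 2 = 124 + 2 = 126$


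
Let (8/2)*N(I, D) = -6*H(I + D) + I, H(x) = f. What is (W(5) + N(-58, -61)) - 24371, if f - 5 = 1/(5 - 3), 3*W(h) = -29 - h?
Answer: -292861/12 ≈ -24405.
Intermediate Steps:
W(h) = -29/3 - h/3 (W(h) = (-29 - h)/3 = -29/3 - h/3)
f = 11/2 (f = 5 + 1/(5 - 3) = 5 + 1/2 = 11/2 ≈ 5.5000)
H(x) = 11/2
N(I, D) = -33/4 + I/4 (N(I, D) = (-6*11/2 + I)/4 = (-33 + I)/4 = -33/4 + I/4)
(W(5) + N(-58, -61)) - 24371 = ((-29/3 - 1/3*5) + (-33/4 + (1/4)*(-58))) - 24371 = ((-29/3 - 5/3) + (-33/4 - 29/2)) - 24371 = (-34/3 - 91/4) - 24371 = -409/12 - 24371 = -292861/12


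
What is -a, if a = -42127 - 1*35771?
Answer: 77898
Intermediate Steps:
a = -77898 (a = -42127 - 35771 = -77898)
-a = -1*(-77898) = 77898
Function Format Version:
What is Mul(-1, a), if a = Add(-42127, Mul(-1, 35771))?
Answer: 77898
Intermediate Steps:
a = -77898 (a = Add(-42127, -35771) = -77898)
Mul(-1, a) = Mul(-1, -77898) = 77898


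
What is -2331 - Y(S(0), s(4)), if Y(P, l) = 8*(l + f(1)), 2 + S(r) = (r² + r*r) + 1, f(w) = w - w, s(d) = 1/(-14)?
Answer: -16313/7 ≈ -2330.4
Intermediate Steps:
s(d) = -1/14
f(w) = 0
S(r) = -1 + 2*r² (S(r) = -2 + ((r² + r*r) + 1) = -2 + ((r² + r²) + 1) = -2 + (2*r² + 1) = -2 + (1 + 2*r²) = -1 + 2*r²)
Y(P, l) = 8*l (Y(P, l) = 8*(l + 0) = 8*l)
-2331 - Y(S(0), s(4)) = -2331 - 8*(-1)/14 = -2331 - 1*(-4/7) = -2331 + 4/7 = -16313/7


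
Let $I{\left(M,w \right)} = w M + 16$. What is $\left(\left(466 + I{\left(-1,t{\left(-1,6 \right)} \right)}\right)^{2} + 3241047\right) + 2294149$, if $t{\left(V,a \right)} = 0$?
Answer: $5767520$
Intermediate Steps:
$I{\left(M,w \right)} = 16 + M w$ ($I{\left(M,w \right)} = M w + 16 = 16 + M w$)
$\left(\left(466 + I{\left(-1,t{\left(-1,6 \right)} \right)}\right)^{2} + 3241047\right) + 2294149 = \left(\left(466 + \left(16 - 0\right)\right)^{2} + 3241047\right) + 2294149 = \left(\left(466 + \left(16 + 0\right)\right)^{2} + 3241047\right) + 2294149 = \left(\left(466 + 16\right)^{2} + 3241047\right) + 2294149 = \left(482^{2} + 3241047\right) + 2294149 = \left(232324 + 3241047\right) + 2294149 = 3473371 + 2294149 = 5767520$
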